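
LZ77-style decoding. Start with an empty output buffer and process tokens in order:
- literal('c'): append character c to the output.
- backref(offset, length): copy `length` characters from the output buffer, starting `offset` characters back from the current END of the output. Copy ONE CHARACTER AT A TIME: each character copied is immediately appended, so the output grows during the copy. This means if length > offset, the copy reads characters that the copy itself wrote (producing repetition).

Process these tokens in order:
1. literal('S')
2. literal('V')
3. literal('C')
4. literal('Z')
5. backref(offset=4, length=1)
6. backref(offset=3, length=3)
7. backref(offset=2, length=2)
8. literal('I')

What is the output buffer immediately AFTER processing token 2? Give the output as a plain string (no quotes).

Answer: SV

Derivation:
Token 1: literal('S'). Output: "S"
Token 2: literal('V'). Output: "SV"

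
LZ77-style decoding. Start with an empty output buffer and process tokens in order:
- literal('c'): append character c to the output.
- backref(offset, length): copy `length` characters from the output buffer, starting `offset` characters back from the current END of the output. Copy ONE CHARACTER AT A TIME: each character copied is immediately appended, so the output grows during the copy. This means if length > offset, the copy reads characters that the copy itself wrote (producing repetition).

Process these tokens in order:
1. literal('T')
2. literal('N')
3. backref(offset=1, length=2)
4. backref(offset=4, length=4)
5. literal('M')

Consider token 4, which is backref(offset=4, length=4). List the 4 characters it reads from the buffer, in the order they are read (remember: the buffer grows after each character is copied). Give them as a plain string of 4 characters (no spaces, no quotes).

Answer: TNNN

Derivation:
Token 1: literal('T'). Output: "T"
Token 2: literal('N'). Output: "TN"
Token 3: backref(off=1, len=2) (overlapping!). Copied 'NN' from pos 1. Output: "TNNN"
Token 4: backref(off=4, len=4). Buffer before: "TNNN" (len 4)
  byte 1: read out[0]='T', append. Buffer now: "TNNNT"
  byte 2: read out[1]='N', append. Buffer now: "TNNNTN"
  byte 3: read out[2]='N', append. Buffer now: "TNNNTNN"
  byte 4: read out[3]='N', append. Buffer now: "TNNNTNNN"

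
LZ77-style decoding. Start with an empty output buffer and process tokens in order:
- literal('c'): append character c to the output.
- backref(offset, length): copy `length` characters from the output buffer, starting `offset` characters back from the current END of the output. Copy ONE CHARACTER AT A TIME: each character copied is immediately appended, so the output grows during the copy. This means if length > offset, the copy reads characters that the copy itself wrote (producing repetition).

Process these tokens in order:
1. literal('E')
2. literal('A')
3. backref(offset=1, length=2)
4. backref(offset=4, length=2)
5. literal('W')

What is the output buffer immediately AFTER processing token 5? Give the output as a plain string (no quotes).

Answer: EAAAEAW

Derivation:
Token 1: literal('E'). Output: "E"
Token 2: literal('A'). Output: "EA"
Token 3: backref(off=1, len=2) (overlapping!). Copied 'AA' from pos 1. Output: "EAAA"
Token 4: backref(off=4, len=2). Copied 'EA' from pos 0. Output: "EAAAEA"
Token 5: literal('W'). Output: "EAAAEAW"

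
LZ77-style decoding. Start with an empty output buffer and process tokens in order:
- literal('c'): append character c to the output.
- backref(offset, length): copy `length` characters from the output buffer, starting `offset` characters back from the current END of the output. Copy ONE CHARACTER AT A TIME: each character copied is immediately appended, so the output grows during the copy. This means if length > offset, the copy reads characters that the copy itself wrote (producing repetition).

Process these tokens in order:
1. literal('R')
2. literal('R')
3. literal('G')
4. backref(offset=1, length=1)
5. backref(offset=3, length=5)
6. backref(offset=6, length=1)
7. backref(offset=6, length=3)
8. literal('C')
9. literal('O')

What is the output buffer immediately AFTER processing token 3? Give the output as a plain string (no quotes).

Answer: RRG

Derivation:
Token 1: literal('R'). Output: "R"
Token 2: literal('R'). Output: "RR"
Token 3: literal('G'). Output: "RRG"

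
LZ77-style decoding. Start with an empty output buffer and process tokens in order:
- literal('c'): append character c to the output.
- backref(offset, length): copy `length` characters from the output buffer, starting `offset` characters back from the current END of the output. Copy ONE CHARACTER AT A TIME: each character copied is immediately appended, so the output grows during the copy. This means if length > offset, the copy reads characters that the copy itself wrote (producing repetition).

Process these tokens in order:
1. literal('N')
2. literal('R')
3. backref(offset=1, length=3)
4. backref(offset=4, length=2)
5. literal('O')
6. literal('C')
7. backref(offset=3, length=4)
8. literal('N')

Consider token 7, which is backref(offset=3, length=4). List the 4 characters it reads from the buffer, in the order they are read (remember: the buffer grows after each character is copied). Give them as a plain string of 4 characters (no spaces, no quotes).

Token 1: literal('N'). Output: "N"
Token 2: literal('R'). Output: "NR"
Token 3: backref(off=1, len=3) (overlapping!). Copied 'RRR' from pos 1. Output: "NRRRR"
Token 4: backref(off=4, len=2). Copied 'RR' from pos 1. Output: "NRRRRRR"
Token 5: literal('O'). Output: "NRRRRRRO"
Token 6: literal('C'). Output: "NRRRRRROC"
Token 7: backref(off=3, len=4). Buffer before: "NRRRRRROC" (len 9)
  byte 1: read out[6]='R', append. Buffer now: "NRRRRRROCR"
  byte 2: read out[7]='O', append. Buffer now: "NRRRRRROCRO"
  byte 3: read out[8]='C', append. Buffer now: "NRRRRRROCROC"
  byte 4: read out[9]='R', append. Buffer now: "NRRRRRROCROCR"

Answer: ROCR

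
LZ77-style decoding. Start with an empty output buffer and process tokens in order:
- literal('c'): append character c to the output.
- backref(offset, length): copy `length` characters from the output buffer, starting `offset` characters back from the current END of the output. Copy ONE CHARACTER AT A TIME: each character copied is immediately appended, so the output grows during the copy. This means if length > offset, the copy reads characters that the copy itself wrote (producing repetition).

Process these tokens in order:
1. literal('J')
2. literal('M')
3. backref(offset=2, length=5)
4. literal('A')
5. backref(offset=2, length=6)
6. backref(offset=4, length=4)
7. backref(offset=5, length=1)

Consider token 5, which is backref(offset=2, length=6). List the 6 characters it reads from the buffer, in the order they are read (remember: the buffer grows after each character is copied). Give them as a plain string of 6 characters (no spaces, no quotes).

Token 1: literal('J'). Output: "J"
Token 2: literal('M'). Output: "JM"
Token 3: backref(off=2, len=5) (overlapping!). Copied 'JMJMJ' from pos 0. Output: "JMJMJMJ"
Token 4: literal('A'). Output: "JMJMJMJA"
Token 5: backref(off=2, len=6). Buffer before: "JMJMJMJA" (len 8)
  byte 1: read out[6]='J', append. Buffer now: "JMJMJMJAJ"
  byte 2: read out[7]='A', append. Buffer now: "JMJMJMJAJA"
  byte 3: read out[8]='J', append. Buffer now: "JMJMJMJAJAJ"
  byte 4: read out[9]='A', append. Buffer now: "JMJMJMJAJAJA"
  byte 5: read out[10]='J', append. Buffer now: "JMJMJMJAJAJAJ"
  byte 6: read out[11]='A', append. Buffer now: "JMJMJMJAJAJAJA"

Answer: JAJAJA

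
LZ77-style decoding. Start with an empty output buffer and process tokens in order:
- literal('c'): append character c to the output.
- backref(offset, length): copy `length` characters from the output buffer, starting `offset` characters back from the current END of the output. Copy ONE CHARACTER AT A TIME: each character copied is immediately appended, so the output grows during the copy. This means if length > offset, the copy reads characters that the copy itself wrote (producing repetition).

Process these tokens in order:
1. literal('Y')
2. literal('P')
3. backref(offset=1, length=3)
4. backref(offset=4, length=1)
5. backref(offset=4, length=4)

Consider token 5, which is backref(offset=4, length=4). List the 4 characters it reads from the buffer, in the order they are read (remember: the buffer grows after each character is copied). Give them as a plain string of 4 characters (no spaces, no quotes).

Token 1: literal('Y'). Output: "Y"
Token 2: literal('P'). Output: "YP"
Token 3: backref(off=1, len=3) (overlapping!). Copied 'PPP' from pos 1. Output: "YPPPP"
Token 4: backref(off=4, len=1). Copied 'P' from pos 1. Output: "YPPPPP"
Token 5: backref(off=4, len=4). Buffer before: "YPPPPP" (len 6)
  byte 1: read out[2]='P', append. Buffer now: "YPPPPPP"
  byte 2: read out[3]='P', append. Buffer now: "YPPPPPPP"
  byte 3: read out[4]='P', append. Buffer now: "YPPPPPPPP"
  byte 4: read out[5]='P', append. Buffer now: "YPPPPPPPPP"

Answer: PPPP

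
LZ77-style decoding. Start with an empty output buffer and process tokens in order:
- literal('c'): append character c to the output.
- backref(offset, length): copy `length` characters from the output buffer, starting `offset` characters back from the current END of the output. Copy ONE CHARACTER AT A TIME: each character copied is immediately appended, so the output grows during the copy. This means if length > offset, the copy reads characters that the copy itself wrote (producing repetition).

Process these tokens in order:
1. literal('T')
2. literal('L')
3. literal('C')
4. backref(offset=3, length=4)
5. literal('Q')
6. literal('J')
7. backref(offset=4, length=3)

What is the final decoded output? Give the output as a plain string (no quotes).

Answer: TLCTLCTQJCTQ

Derivation:
Token 1: literal('T'). Output: "T"
Token 2: literal('L'). Output: "TL"
Token 3: literal('C'). Output: "TLC"
Token 4: backref(off=3, len=4) (overlapping!). Copied 'TLCT' from pos 0. Output: "TLCTLCT"
Token 5: literal('Q'). Output: "TLCTLCTQ"
Token 6: literal('J'). Output: "TLCTLCTQJ"
Token 7: backref(off=4, len=3). Copied 'CTQ' from pos 5. Output: "TLCTLCTQJCTQ"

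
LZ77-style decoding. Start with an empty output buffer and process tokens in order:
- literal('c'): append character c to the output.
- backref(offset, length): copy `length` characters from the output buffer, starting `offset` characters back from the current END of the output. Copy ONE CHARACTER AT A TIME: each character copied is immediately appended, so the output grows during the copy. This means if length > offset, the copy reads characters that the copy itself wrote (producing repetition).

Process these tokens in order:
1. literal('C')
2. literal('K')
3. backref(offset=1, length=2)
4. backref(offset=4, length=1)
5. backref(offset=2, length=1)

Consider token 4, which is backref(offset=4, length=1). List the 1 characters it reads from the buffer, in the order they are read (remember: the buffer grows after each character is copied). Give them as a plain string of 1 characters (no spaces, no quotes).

Answer: C

Derivation:
Token 1: literal('C'). Output: "C"
Token 2: literal('K'). Output: "CK"
Token 3: backref(off=1, len=2) (overlapping!). Copied 'KK' from pos 1. Output: "CKKK"
Token 4: backref(off=4, len=1). Buffer before: "CKKK" (len 4)
  byte 1: read out[0]='C', append. Buffer now: "CKKKC"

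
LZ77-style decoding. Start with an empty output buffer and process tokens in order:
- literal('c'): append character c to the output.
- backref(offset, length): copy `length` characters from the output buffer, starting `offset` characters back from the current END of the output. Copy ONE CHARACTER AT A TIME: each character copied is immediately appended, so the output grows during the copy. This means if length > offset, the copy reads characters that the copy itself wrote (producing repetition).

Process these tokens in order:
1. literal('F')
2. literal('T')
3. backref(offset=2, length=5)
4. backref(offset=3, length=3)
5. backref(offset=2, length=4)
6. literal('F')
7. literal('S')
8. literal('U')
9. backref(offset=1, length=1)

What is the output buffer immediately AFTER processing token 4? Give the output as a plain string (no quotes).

Token 1: literal('F'). Output: "F"
Token 2: literal('T'). Output: "FT"
Token 3: backref(off=2, len=5) (overlapping!). Copied 'FTFTF' from pos 0. Output: "FTFTFTF"
Token 4: backref(off=3, len=3). Copied 'FTF' from pos 4. Output: "FTFTFTFFTF"

Answer: FTFTFTFFTF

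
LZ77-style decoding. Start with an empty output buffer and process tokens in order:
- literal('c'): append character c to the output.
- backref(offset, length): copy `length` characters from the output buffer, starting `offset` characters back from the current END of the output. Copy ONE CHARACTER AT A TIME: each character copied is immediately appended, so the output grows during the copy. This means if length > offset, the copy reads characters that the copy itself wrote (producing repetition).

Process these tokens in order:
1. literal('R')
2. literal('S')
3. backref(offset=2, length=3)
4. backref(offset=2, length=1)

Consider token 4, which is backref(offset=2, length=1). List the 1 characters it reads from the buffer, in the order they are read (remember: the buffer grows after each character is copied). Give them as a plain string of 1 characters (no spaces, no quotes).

Answer: S

Derivation:
Token 1: literal('R'). Output: "R"
Token 2: literal('S'). Output: "RS"
Token 3: backref(off=2, len=3) (overlapping!). Copied 'RSR' from pos 0. Output: "RSRSR"
Token 4: backref(off=2, len=1). Buffer before: "RSRSR" (len 5)
  byte 1: read out[3]='S', append. Buffer now: "RSRSRS"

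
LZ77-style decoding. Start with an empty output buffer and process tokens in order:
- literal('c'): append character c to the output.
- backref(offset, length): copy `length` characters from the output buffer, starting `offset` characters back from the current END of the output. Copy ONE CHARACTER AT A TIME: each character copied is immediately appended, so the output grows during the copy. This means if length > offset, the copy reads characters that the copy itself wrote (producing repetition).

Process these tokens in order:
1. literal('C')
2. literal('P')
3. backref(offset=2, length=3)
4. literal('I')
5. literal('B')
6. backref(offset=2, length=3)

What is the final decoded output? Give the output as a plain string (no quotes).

Token 1: literal('C'). Output: "C"
Token 2: literal('P'). Output: "CP"
Token 3: backref(off=2, len=3) (overlapping!). Copied 'CPC' from pos 0. Output: "CPCPC"
Token 4: literal('I'). Output: "CPCPCI"
Token 5: literal('B'). Output: "CPCPCIB"
Token 6: backref(off=2, len=3) (overlapping!). Copied 'IBI' from pos 5. Output: "CPCPCIBIBI"

Answer: CPCPCIBIBI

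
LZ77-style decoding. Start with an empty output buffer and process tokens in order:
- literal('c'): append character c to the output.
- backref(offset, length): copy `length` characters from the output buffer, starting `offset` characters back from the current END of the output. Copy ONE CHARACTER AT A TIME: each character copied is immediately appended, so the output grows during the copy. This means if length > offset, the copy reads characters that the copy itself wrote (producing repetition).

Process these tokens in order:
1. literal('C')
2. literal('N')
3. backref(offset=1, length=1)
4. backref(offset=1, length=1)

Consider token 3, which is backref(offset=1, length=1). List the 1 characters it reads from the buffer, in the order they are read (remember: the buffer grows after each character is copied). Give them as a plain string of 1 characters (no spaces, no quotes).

Token 1: literal('C'). Output: "C"
Token 2: literal('N'). Output: "CN"
Token 3: backref(off=1, len=1). Buffer before: "CN" (len 2)
  byte 1: read out[1]='N', append. Buffer now: "CNN"

Answer: N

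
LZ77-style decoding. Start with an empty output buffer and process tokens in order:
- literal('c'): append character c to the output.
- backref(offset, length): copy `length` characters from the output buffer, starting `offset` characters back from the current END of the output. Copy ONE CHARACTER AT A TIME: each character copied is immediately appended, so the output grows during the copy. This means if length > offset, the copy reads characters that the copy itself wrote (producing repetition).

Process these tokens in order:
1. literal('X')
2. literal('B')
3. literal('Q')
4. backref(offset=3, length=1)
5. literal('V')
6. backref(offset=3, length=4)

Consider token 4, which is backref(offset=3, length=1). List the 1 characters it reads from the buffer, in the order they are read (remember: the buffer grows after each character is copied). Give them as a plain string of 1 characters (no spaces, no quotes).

Token 1: literal('X'). Output: "X"
Token 2: literal('B'). Output: "XB"
Token 3: literal('Q'). Output: "XBQ"
Token 4: backref(off=3, len=1). Buffer before: "XBQ" (len 3)
  byte 1: read out[0]='X', append. Buffer now: "XBQX"

Answer: X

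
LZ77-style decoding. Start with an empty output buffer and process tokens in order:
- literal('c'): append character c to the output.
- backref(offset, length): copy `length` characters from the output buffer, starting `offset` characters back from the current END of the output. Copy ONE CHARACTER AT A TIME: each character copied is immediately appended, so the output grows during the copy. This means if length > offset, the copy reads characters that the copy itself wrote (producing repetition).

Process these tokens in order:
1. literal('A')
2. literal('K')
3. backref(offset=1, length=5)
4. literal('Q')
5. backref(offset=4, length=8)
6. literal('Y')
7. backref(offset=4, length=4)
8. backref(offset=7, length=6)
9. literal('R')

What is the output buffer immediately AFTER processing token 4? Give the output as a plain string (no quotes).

Answer: AKKKKKKQ

Derivation:
Token 1: literal('A'). Output: "A"
Token 2: literal('K'). Output: "AK"
Token 3: backref(off=1, len=5) (overlapping!). Copied 'KKKKK' from pos 1. Output: "AKKKKKK"
Token 4: literal('Q'). Output: "AKKKKKKQ"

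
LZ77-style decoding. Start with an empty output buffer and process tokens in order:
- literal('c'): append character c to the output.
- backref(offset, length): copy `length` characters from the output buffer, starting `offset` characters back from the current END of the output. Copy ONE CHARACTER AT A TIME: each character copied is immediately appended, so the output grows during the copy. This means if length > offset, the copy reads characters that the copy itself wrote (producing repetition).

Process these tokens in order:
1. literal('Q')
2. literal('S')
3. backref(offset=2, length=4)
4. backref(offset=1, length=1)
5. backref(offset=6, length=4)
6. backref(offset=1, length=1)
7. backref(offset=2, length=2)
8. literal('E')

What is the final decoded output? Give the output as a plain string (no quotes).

Token 1: literal('Q'). Output: "Q"
Token 2: literal('S'). Output: "QS"
Token 3: backref(off=2, len=4) (overlapping!). Copied 'QSQS' from pos 0. Output: "QSQSQS"
Token 4: backref(off=1, len=1). Copied 'S' from pos 5. Output: "QSQSQSS"
Token 5: backref(off=6, len=4). Copied 'SQSQ' from pos 1. Output: "QSQSQSSSQSQ"
Token 6: backref(off=1, len=1). Copied 'Q' from pos 10. Output: "QSQSQSSSQSQQ"
Token 7: backref(off=2, len=2). Copied 'QQ' from pos 10. Output: "QSQSQSSSQSQQQQ"
Token 8: literal('E'). Output: "QSQSQSSSQSQQQQE"

Answer: QSQSQSSSQSQQQQE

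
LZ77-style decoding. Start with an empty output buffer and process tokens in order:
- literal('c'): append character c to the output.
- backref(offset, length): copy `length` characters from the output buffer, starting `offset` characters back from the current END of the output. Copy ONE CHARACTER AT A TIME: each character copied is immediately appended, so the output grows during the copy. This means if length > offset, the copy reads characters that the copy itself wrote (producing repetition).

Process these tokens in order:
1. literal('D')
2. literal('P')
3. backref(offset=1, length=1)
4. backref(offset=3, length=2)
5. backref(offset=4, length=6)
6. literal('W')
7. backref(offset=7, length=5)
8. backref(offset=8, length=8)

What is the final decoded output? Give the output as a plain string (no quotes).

Answer: DPPDPPPDPPPWPPDPPPPWPPDPP

Derivation:
Token 1: literal('D'). Output: "D"
Token 2: literal('P'). Output: "DP"
Token 3: backref(off=1, len=1). Copied 'P' from pos 1. Output: "DPP"
Token 4: backref(off=3, len=2). Copied 'DP' from pos 0. Output: "DPPDP"
Token 5: backref(off=4, len=6) (overlapping!). Copied 'PPDPPP' from pos 1. Output: "DPPDPPPDPPP"
Token 6: literal('W'). Output: "DPPDPPPDPPPW"
Token 7: backref(off=7, len=5). Copied 'PPDPP' from pos 5. Output: "DPPDPPPDPPPWPPDPP"
Token 8: backref(off=8, len=8). Copied 'PPWPPDPP' from pos 9. Output: "DPPDPPPDPPPWPPDPPPPWPPDPP"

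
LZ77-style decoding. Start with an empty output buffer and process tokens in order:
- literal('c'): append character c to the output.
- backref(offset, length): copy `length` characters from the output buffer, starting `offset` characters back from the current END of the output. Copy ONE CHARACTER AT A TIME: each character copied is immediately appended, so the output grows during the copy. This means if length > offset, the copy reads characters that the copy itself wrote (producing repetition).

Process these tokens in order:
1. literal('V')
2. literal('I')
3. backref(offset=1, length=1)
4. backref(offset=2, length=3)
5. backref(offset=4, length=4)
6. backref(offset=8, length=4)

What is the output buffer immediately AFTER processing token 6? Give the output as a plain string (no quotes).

Answer: VIIIIIIIIIIIII

Derivation:
Token 1: literal('V'). Output: "V"
Token 2: literal('I'). Output: "VI"
Token 3: backref(off=1, len=1). Copied 'I' from pos 1. Output: "VII"
Token 4: backref(off=2, len=3) (overlapping!). Copied 'III' from pos 1. Output: "VIIIII"
Token 5: backref(off=4, len=4). Copied 'IIII' from pos 2. Output: "VIIIIIIIII"
Token 6: backref(off=8, len=4). Copied 'IIII' from pos 2. Output: "VIIIIIIIIIIIII"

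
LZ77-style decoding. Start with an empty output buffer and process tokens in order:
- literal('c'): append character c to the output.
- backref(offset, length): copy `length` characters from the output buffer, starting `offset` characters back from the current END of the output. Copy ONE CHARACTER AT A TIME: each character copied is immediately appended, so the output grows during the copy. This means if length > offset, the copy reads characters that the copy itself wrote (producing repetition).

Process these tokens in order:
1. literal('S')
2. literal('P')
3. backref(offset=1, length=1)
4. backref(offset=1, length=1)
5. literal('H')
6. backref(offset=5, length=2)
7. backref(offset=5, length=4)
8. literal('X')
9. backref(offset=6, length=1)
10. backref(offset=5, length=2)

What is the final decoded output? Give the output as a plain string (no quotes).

Token 1: literal('S'). Output: "S"
Token 2: literal('P'). Output: "SP"
Token 3: backref(off=1, len=1). Copied 'P' from pos 1. Output: "SPP"
Token 4: backref(off=1, len=1). Copied 'P' from pos 2. Output: "SPPP"
Token 5: literal('H'). Output: "SPPPH"
Token 6: backref(off=5, len=2). Copied 'SP' from pos 0. Output: "SPPPHSP"
Token 7: backref(off=5, len=4). Copied 'PPHS' from pos 2. Output: "SPPPHSPPPHS"
Token 8: literal('X'). Output: "SPPPHSPPPHSX"
Token 9: backref(off=6, len=1). Copied 'P' from pos 6. Output: "SPPPHSPPPHSXP"
Token 10: backref(off=5, len=2). Copied 'PH' from pos 8. Output: "SPPPHSPPPHSXPPH"

Answer: SPPPHSPPPHSXPPH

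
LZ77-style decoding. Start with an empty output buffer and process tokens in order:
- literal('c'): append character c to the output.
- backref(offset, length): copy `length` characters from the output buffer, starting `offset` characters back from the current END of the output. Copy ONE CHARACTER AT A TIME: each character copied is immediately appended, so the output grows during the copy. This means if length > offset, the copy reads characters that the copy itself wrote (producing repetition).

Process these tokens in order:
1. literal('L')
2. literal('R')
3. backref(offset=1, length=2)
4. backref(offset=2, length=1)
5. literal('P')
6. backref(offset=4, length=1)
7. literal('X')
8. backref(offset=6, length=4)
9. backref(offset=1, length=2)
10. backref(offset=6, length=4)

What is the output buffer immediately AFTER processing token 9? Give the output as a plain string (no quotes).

Token 1: literal('L'). Output: "L"
Token 2: literal('R'). Output: "LR"
Token 3: backref(off=1, len=2) (overlapping!). Copied 'RR' from pos 1. Output: "LRRR"
Token 4: backref(off=2, len=1). Copied 'R' from pos 2. Output: "LRRRR"
Token 5: literal('P'). Output: "LRRRRP"
Token 6: backref(off=4, len=1). Copied 'R' from pos 2. Output: "LRRRRPR"
Token 7: literal('X'). Output: "LRRRRPRX"
Token 8: backref(off=6, len=4). Copied 'RRRP' from pos 2. Output: "LRRRRPRXRRRP"
Token 9: backref(off=1, len=2) (overlapping!). Copied 'PP' from pos 11. Output: "LRRRRPRXRRRPPP"

Answer: LRRRRPRXRRRPPP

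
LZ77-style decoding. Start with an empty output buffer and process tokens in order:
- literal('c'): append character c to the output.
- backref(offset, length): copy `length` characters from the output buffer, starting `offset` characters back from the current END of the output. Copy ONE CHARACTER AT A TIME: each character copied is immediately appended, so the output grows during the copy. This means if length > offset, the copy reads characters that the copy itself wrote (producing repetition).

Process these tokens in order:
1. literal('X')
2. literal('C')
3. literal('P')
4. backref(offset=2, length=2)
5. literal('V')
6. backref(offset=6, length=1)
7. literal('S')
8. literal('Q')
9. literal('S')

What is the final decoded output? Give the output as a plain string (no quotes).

Answer: XCPCPVXSQS

Derivation:
Token 1: literal('X'). Output: "X"
Token 2: literal('C'). Output: "XC"
Token 3: literal('P'). Output: "XCP"
Token 4: backref(off=2, len=2). Copied 'CP' from pos 1. Output: "XCPCP"
Token 5: literal('V'). Output: "XCPCPV"
Token 6: backref(off=6, len=1). Copied 'X' from pos 0. Output: "XCPCPVX"
Token 7: literal('S'). Output: "XCPCPVXS"
Token 8: literal('Q'). Output: "XCPCPVXSQ"
Token 9: literal('S'). Output: "XCPCPVXSQS"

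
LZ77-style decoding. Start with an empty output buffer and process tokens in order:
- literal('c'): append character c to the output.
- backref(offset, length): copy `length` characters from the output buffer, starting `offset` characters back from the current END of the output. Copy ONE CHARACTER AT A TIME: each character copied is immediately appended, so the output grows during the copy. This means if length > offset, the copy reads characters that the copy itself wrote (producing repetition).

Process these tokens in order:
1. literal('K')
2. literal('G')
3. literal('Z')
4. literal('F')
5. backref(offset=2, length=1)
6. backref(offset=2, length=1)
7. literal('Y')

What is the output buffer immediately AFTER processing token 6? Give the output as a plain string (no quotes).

Answer: KGZFZF

Derivation:
Token 1: literal('K'). Output: "K"
Token 2: literal('G'). Output: "KG"
Token 3: literal('Z'). Output: "KGZ"
Token 4: literal('F'). Output: "KGZF"
Token 5: backref(off=2, len=1). Copied 'Z' from pos 2. Output: "KGZFZ"
Token 6: backref(off=2, len=1). Copied 'F' from pos 3. Output: "KGZFZF"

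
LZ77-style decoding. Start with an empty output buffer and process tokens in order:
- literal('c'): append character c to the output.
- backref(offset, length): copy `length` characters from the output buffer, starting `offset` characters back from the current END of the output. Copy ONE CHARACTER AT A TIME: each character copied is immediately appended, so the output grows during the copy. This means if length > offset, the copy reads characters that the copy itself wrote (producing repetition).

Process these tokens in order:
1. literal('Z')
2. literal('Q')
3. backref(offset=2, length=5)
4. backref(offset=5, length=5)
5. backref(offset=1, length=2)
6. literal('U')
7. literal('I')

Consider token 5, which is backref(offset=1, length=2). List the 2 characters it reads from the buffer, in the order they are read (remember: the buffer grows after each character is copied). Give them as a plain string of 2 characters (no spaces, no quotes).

Token 1: literal('Z'). Output: "Z"
Token 2: literal('Q'). Output: "ZQ"
Token 3: backref(off=2, len=5) (overlapping!). Copied 'ZQZQZ' from pos 0. Output: "ZQZQZQZ"
Token 4: backref(off=5, len=5). Copied 'ZQZQZ' from pos 2. Output: "ZQZQZQZZQZQZ"
Token 5: backref(off=1, len=2). Buffer before: "ZQZQZQZZQZQZ" (len 12)
  byte 1: read out[11]='Z', append. Buffer now: "ZQZQZQZZQZQZZ"
  byte 2: read out[12]='Z', append. Buffer now: "ZQZQZQZZQZQZZZ"

Answer: ZZ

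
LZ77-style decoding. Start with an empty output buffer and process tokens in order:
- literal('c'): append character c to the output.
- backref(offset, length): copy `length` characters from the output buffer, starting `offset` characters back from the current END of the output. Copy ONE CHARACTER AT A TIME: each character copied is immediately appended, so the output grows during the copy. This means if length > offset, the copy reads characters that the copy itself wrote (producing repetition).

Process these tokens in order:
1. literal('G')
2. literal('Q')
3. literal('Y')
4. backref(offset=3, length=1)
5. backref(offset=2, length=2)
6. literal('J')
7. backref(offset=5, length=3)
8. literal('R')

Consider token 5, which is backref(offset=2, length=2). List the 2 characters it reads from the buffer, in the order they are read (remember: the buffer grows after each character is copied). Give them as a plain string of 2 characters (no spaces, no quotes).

Answer: YG

Derivation:
Token 1: literal('G'). Output: "G"
Token 2: literal('Q'). Output: "GQ"
Token 3: literal('Y'). Output: "GQY"
Token 4: backref(off=3, len=1). Copied 'G' from pos 0. Output: "GQYG"
Token 5: backref(off=2, len=2). Buffer before: "GQYG" (len 4)
  byte 1: read out[2]='Y', append. Buffer now: "GQYGY"
  byte 2: read out[3]='G', append. Buffer now: "GQYGYG"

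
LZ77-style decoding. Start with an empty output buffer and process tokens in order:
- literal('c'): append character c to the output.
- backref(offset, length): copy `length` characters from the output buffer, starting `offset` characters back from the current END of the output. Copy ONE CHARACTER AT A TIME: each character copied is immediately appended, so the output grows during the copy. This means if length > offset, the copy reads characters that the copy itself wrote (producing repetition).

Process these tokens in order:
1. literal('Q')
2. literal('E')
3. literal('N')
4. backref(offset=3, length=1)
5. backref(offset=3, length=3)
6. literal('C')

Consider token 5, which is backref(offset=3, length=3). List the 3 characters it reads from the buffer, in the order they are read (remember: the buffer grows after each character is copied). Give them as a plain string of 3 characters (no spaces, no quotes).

Answer: ENQ

Derivation:
Token 1: literal('Q'). Output: "Q"
Token 2: literal('E'). Output: "QE"
Token 3: literal('N'). Output: "QEN"
Token 4: backref(off=3, len=1). Copied 'Q' from pos 0. Output: "QENQ"
Token 5: backref(off=3, len=3). Buffer before: "QENQ" (len 4)
  byte 1: read out[1]='E', append. Buffer now: "QENQE"
  byte 2: read out[2]='N', append. Buffer now: "QENQEN"
  byte 3: read out[3]='Q', append. Buffer now: "QENQENQ"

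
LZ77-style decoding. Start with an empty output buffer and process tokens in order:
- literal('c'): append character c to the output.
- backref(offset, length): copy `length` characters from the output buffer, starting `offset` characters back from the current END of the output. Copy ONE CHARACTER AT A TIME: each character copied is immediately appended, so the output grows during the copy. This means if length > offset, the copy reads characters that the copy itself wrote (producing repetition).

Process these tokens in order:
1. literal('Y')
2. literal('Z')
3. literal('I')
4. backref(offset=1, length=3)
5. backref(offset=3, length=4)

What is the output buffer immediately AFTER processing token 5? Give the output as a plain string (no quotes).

Token 1: literal('Y'). Output: "Y"
Token 2: literal('Z'). Output: "YZ"
Token 3: literal('I'). Output: "YZI"
Token 4: backref(off=1, len=3) (overlapping!). Copied 'III' from pos 2. Output: "YZIIII"
Token 5: backref(off=3, len=4) (overlapping!). Copied 'IIII' from pos 3. Output: "YZIIIIIIII"

Answer: YZIIIIIIII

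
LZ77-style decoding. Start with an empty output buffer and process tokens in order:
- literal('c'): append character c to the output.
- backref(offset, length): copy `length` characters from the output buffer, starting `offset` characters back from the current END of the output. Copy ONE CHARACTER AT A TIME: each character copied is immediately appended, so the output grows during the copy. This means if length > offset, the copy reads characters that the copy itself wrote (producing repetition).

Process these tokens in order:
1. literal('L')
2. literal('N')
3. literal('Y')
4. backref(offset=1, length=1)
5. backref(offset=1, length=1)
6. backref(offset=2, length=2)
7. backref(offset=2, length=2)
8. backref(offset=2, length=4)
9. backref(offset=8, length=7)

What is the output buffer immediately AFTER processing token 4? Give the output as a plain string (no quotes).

Token 1: literal('L'). Output: "L"
Token 2: literal('N'). Output: "LN"
Token 3: literal('Y'). Output: "LNY"
Token 4: backref(off=1, len=1). Copied 'Y' from pos 2. Output: "LNYY"

Answer: LNYY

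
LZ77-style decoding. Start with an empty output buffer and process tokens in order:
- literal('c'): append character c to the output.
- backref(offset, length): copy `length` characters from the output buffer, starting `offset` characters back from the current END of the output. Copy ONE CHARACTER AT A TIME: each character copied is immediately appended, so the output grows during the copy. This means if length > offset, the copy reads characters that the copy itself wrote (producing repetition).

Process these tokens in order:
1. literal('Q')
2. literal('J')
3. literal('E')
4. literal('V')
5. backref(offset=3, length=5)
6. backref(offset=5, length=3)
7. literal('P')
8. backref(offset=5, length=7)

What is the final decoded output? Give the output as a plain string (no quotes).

Token 1: literal('Q'). Output: "Q"
Token 2: literal('J'). Output: "QJ"
Token 3: literal('E'). Output: "QJE"
Token 4: literal('V'). Output: "QJEV"
Token 5: backref(off=3, len=5) (overlapping!). Copied 'JEVJE' from pos 1. Output: "QJEVJEVJE"
Token 6: backref(off=5, len=3). Copied 'JEV' from pos 4. Output: "QJEVJEVJEJEV"
Token 7: literal('P'). Output: "QJEVJEVJEJEVP"
Token 8: backref(off=5, len=7) (overlapping!). Copied 'EJEVPEJ' from pos 8. Output: "QJEVJEVJEJEVPEJEVPEJ"

Answer: QJEVJEVJEJEVPEJEVPEJ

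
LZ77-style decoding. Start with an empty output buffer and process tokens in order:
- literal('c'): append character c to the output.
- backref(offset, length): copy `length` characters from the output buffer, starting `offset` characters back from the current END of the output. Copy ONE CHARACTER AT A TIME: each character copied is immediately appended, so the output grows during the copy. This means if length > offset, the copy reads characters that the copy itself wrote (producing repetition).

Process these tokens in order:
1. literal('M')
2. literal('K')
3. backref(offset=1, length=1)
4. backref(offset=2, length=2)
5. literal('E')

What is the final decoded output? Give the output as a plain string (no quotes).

Answer: MKKKKE

Derivation:
Token 1: literal('M'). Output: "M"
Token 2: literal('K'). Output: "MK"
Token 3: backref(off=1, len=1). Copied 'K' from pos 1. Output: "MKK"
Token 4: backref(off=2, len=2). Copied 'KK' from pos 1. Output: "MKKKK"
Token 5: literal('E'). Output: "MKKKKE"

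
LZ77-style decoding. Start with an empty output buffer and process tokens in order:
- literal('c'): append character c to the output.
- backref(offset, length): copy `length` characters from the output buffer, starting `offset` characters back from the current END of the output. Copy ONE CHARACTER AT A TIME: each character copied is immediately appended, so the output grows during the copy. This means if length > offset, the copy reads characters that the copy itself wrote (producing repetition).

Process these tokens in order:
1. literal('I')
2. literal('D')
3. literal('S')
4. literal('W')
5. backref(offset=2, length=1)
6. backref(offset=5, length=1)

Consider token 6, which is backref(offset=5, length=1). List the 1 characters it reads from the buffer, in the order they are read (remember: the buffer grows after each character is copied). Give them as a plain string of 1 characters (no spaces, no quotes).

Answer: I

Derivation:
Token 1: literal('I'). Output: "I"
Token 2: literal('D'). Output: "ID"
Token 3: literal('S'). Output: "IDS"
Token 4: literal('W'). Output: "IDSW"
Token 5: backref(off=2, len=1). Copied 'S' from pos 2. Output: "IDSWS"
Token 6: backref(off=5, len=1). Buffer before: "IDSWS" (len 5)
  byte 1: read out[0]='I', append. Buffer now: "IDSWSI"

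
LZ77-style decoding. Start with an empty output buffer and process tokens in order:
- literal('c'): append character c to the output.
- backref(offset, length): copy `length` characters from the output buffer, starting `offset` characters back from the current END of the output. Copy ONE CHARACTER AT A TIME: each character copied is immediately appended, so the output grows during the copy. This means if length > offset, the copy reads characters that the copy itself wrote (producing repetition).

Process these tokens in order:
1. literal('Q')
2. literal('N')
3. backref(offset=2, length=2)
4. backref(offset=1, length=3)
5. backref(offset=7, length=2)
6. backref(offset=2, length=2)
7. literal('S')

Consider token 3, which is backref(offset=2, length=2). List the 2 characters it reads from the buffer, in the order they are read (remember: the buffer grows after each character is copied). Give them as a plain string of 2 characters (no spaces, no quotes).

Answer: QN

Derivation:
Token 1: literal('Q'). Output: "Q"
Token 2: literal('N'). Output: "QN"
Token 3: backref(off=2, len=2). Buffer before: "QN" (len 2)
  byte 1: read out[0]='Q', append. Buffer now: "QNQ"
  byte 2: read out[1]='N', append. Buffer now: "QNQN"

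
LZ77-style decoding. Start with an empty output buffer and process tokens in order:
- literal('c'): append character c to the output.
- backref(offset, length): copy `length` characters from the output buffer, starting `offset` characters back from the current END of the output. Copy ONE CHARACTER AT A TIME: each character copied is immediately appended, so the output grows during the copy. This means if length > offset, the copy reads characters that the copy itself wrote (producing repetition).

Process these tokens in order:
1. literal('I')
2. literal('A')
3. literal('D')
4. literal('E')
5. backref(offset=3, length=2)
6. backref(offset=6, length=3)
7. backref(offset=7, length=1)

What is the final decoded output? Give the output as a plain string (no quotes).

Answer: IADEADIADD

Derivation:
Token 1: literal('I'). Output: "I"
Token 2: literal('A'). Output: "IA"
Token 3: literal('D'). Output: "IAD"
Token 4: literal('E'). Output: "IADE"
Token 5: backref(off=3, len=2). Copied 'AD' from pos 1. Output: "IADEAD"
Token 6: backref(off=6, len=3). Copied 'IAD' from pos 0. Output: "IADEADIAD"
Token 7: backref(off=7, len=1). Copied 'D' from pos 2. Output: "IADEADIADD"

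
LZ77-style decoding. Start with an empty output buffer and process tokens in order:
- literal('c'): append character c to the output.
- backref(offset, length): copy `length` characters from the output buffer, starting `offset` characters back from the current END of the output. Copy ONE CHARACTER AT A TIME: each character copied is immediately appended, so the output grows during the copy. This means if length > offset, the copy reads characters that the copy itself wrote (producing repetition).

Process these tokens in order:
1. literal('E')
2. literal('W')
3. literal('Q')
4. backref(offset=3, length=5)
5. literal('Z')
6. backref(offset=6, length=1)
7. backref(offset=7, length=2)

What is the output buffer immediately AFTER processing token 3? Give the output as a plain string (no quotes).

Answer: EWQ

Derivation:
Token 1: literal('E'). Output: "E"
Token 2: literal('W'). Output: "EW"
Token 3: literal('Q'). Output: "EWQ"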